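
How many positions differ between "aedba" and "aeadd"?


Comparing "aedba" and "aeadd" position by position:
  Position 0: 'a' vs 'a' => same
  Position 1: 'e' vs 'e' => same
  Position 2: 'd' vs 'a' => DIFFER
  Position 3: 'b' vs 'd' => DIFFER
  Position 4: 'a' vs 'd' => DIFFER
Positions that differ: 3

3


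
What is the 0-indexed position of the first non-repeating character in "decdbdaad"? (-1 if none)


Input: decdbdaad
Character frequencies:
  'a': 2
  'b': 1
  'c': 1
  'd': 4
  'e': 1
Scanning left to right for freq == 1:
  Position 0 ('d'): freq=4, skip
  Position 1 ('e'): unique! => answer = 1

1


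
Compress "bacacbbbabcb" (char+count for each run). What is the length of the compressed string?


Input: bacacbbbabcb
Runs:
  'b' x 1 => "b1"
  'a' x 1 => "a1"
  'c' x 1 => "c1"
  'a' x 1 => "a1"
  'c' x 1 => "c1"
  'b' x 3 => "b3"
  'a' x 1 => "a1"
  'b' x 1 => "b1"
  'c' x 1 => "c1"
  'b' x 1 => "b1"
Compressed: "b1a1c1a1c1b3a1b1c1b1"
Compressed length: 20

20


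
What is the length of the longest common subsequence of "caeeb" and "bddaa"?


LCS of "caeeb" and "bddaa"
DP table:
           b    d    d    a    a
      0    0    0    0    0    0
  c   0    0    0    0    0    0
  a   0    0    0    0    1    1
  e   0    0    0    0    1    1
  e   0    0    0    0    1    1
  b   0    1    1    1    1    1
LCS length = dp[5][5] = 1

1


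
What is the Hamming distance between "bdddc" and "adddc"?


Comparing "bdddc" and "adddc" position by position:
  Position 0: 'b' vs 'a' => differ
  Position 1: 'd' vs 'd' => same
  Position 2: 'd' vs 'd' => same
  Position 3: 'd' vs 'd' => same
  Position 4: 'c' vs 'c' => same
Total differences (Hamming distance): 1

1


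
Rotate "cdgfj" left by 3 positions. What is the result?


Input: "cdgfj", rotate left by 3
First 3 characters: "cdg"
Remaining characters: "fj"
Concatenate remaining + first: "fj" + "cdg" = "fjcdg"

fjcdg


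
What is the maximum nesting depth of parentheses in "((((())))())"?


Input: "((((())))())"
Tracking depth:
  Position 0 '(': depth becomes 1
  Position 1 '(': depth becomes 2
  Position 2 '(': depth becomes 3
  Position 3 '(': depth becomes 4
  Position 4 '(': depth becomes 5
  Position 5 ')': depth becomes 4
  Position 6 ')': depth becomes 3
  Position 7 ')': depth becomes 2
  Position 8 ')': depth becomes 1
  Position 9 '(': depth becomes 2
  Position 10 ')': depth becomes 1
  Position 11 ')': depth becomes 0
Maximum depth reached: 5

5


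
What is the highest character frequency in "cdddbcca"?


Input: cdddbcca
Character counts:
  'a': 1
  'b': 1
  'c': 3
  'd': 3
Maximum frequency: 3

3


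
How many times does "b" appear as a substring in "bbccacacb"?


Searching for "b" in "bbccacacb"
Scanning each position:
  Position 0: "b" => MATCH
  Position 1: "b" => MATCH
  Position 2: "c" => no
  Position 3: "c" => no
  Position 4: "a" => no
  Position 5: "c" => no
  Position 6: "a" => no
  Position 7: "c" => no
  Position 8: "b" => MATCH
Total occurrences: 3

3


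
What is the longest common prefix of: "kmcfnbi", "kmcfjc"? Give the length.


Words: kmcfnbi, kmcfjc
  Position 0: all 'k' => match
  Position 1: all 'm' => match
  Position 2: all 'c' => match
  Position 3: all 'f' => match
  Position 4: ('n', 'j') => mismatch, stop
LCP = "kmcf" (length 4)

4


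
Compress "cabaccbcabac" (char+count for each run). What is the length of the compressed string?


Input: cabaccbcabac
Runs:
  'c' x 1 => "c1"
  'a' x 1 => "a1"
  'b' x 1 => "b1"
  'a' x 1 => "a1"
  'c' x 2 => "c2"
  'b' x 1 => "b1"
  'c' x 1 => "c1"
  'a' x 1 => "a1"
  'b' x 1 => "b1"
  'a' x 1 => "a1"
  'c' x 1 => "c1"
Compressed: "c1a1b1a1c2b1c1a1b1a1c1"
Compressed length: 22

22


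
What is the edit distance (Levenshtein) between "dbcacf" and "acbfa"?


Computing edit distance: "dbcacf" -> "acbfa"
DP table:
           a    c    b    f    a
      0    1    2    3    4    5
  d   1    1    2    3    4    5
  b   2    2    2    2    3    4
  c   3    3    2    3    3    4
  a   4    3    3    3    4    3
  c   5    4    3    4    4    4
  f   6    5    4    4    4    5
Edit distance = dp[6][5] = 5

5


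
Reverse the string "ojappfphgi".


Input: ojappfphgi
Reading characters right to left:
  Position 9: 'i'
  Position 8: 'g'
  Position 7: 'h'
  Position 6: 'p'
  Position 5: 'f'
  Position 4: 'p'
  Position 3: 'p'
  Position 2: 'a'
  Position 1: 'j'
  Position 0: 'o'
Reversed: ighpfppajo

ighpfppajo


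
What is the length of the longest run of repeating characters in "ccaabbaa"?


Input: "ccaabbaa"
Scanning for longest run:
  Position 1 ('c'): continues run of 'c', length=2
  Position 2 ('a'): new char, reset run to 1
  Position 3 ('a'): continues run of 'a', length=2
  Position 4 ('b'): new char, reset run to 1
  Position 5 ('b'): continues run of 'b', length=2
  Position 6 ('a'): new char, reset run to 1
  Position 7 ('a'): continues run of 'a', length=2
Longest run: 'c' with length 2

2


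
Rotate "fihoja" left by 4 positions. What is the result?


Input: "fihoja", rotate left by 4
First 4 characters: "fiho"
Remaining characters: "ja"
Concatenate remaining + first: "ja" + "fiho" = "jafiho"

jafiho


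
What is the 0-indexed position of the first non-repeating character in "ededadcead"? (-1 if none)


Input: ededadcead
Character frequencies:
  'a': 2
  'c': 1
  'd': 4
  'e': 3
Scanning left to right for freq == 1:
  Position 0 ('e'): freq=3, skip
  Position 1 ('d'): freq=4, skip
  Position 2 ('e'): freq=3, skip
  Position 3 ('d'): freq=4, skip
  Position 4 ('a'): freq=2, skip
  Position 5 ('d'): freq=4, skip
  Position 6 ('c'): unique! => answer = 6

6


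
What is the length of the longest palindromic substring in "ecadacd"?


Input: "ecadacd"
Checking substrings for palindromes:
  [1:6] "cadac" (len 5) => palindrome
  [2:5] "ada" (len 3) => palindrome
Longest palindromic substring: "cadac" with length 5

5


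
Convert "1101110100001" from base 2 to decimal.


Input: "1101110100001" in base 2
Positional expansion:
  Digit '1' (value 1) x 2^12 = 4096
  Digit '1' (value 1) x 2^11 = 2048
  Digit '0' (value 0) x 2^10 = 0
  Digit '1' (value 1) x 2^9 = 512
  Digit '1' (value 1) x 2^8 = 256
  Digit '1' (value 1) x 2^7 = 128
  Digit '0' (value 0) x 2^6 = 0
  Digit '1' (value 1) x 2^5 = 32
  Digit '0' (value 0) x 2^4 = 0
  Digit '0' (value 0) x 2^3 = 0
  Digit '0' (value 0) x 2^2 = 0
  Digit '0' (value 0) x 2^1 = 0
  Digit '1' (value 1) x 2^0 = 1
Sum = 7073

7073


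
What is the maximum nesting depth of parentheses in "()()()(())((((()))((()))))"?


Input: "()()()(())((((()))((()))))"
Tracking depth:
  Position 0 '(': depth becomes 1
  Position 1 ')': depth becomes 0
  Position 2 '(': depth becomes 1
  Position 3 ')': depth becomes 0
  Position 4 '(': depth becomes 1
  Position 5 ')': depth becomes 0
  Position 6 '(': depth becomes 1
  Position 7 '(': depth becomes 2
  Position 8 ')': depth becomes 1
  Position 9 ')': depth becomes 0
  Position 10 '(': depth becomes 1
  Position 11 '(': depth becomes 2
  Position 12 '(': depth becomes 3
  Position 13 '(': depth becomes 4
  Position 14 '(': depth becomes 5
  Position 15 ')': depth becomes 4
  Position 16 ')': depth becomes 3
  Position 17 ')': depth becomes 2
  Position 18 '(': depth becomes 3
  Position 19 '(': depth becomes 4
  Position 20 '(': depth becomes 5
  Position 21 ')': depth becomes 4
  Position 22 ')': depth becomes 3
  Position 23 ')': depth becomes 2
  Position 24 ')': depth becomes 1
  Position 25 ')': depth becomes 0
Maximum depth reached: 5

5


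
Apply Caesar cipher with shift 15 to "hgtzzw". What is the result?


Caesar cipher: shift "hgtzzw" by 15
  'h' (pos 7) + 15 = pos 22 = 'w'
  'g' (pos 6) + 15 = pos 21 = 'v'
  't' (pos 19) + 15 = pos 8 = 'i'
  'z' (pos 25) + 15 = pos 14 = 'o'
  'z' (pos 25) + 15 = pos 14 = 'o'
  'w' (pos 22) + 15 = pos 11 = 'l'
Result: wviool

wviool


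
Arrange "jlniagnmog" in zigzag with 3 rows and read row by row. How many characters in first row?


Zigzag "jlniagnmog" into 3 rows:
Placing characters:
  'j' => row 0
  'l' => row 1
  'n' => row 2
  'i' => row 1
  'a' => row 0
  'g' => row 1
  'n' => row 2
  'm' => row 1
  'o' => row 0
  'g' => row 1
Rows:
  Row 0: "jao"
  Row 1: "ligmg"
  Row 2: "nn"
First row length: 3

3


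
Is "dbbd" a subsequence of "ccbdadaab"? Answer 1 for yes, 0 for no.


Check if "dbbd" is a subsequence of "ccbdadaab"
Greedy scan:
  Position 0 ('c'): no match needed
  Position 1 ('c'): no match needed
  Position 2 ('b'): no match needed
  Position 3 ('d'): matches sub[0] = 'd'
  Position 4 ('a'): no match needed
  Position 5 ('d'): no match needed
  Position 6 ('a'): no match needed
  Position 7 ('a'): no match needed
  Position 8 ('b'): matches sub[1] = 'b'
Only matched 2/4 characters => not a subsequence

0


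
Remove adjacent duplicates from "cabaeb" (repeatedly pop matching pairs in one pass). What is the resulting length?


Input: cabaeb
Stack-based adjacent duplicate removal:
  Read 'c': push. Stack: c
  Read 'a': push. Stack: ca
  Read 'b': push. Stack: cab
  Read 'a': push. Stack: caba
  Read 'e': push. Stack: cabae
  Read 'b': push. Stack: cabaeb
Final stack: "cabaeb" (length 6)

6


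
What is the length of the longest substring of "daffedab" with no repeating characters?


Input: "daffedab"
Sliding window (track last position of each char):
  Position 0 ('d'): window [0,0] length 1 -- new best
  Position 1 ('a'): window [0,1] length 2 -- new best
  Position 2 ('f'): window [0,2] length 3 -- new best
  Position 3 ('f'): repeat (last at 2), move window start to 3
  Position 3 ('f'): window [3,3] length 1
  Position 4 ('e'): window [3,4] length 2
  Position 5 ('d'): window [3,5] length 3
  Position 6 ('a'): window [3,6] length 4 -- new best
  Position 7 ('b'): window [3,7] length 5 -- new best
Longest substring with no repeats: "fedab" with length 5

5


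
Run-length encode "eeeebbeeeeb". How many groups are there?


Input: eeeebbeeeeb
Scanning for consecutive runs:
  Group 1: 'e' x 4 (positions 0-3)
  Group 2: 'b' x 2 (positions 4-5)
  Group 3: 'e' x 4 (positions 6-9)
  Group 4: 'b' x 1 (positions 10-10)
Total groups: 4

4


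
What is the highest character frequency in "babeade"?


Input: babeade
Character counts:
  'a': 2
  'b': 2
  'd': 1
  'e': 2
Maximum frequency: 2

2


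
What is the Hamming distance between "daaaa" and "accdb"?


Comparing "daaaa" and "accdb" position by position:
  Position 0: 'd' vs 'a' => differ
  Position 1: 'a' vs 'c' => differ
  Position 2: 'a' vs 'c' => differ
  Position 3: 'a' vs 'd' => differ
  Position 4: 'a' vs 'b' => differ
Total differences (Hamming distance): 5

5


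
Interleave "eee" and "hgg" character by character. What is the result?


Interleaving "eee" and "hgg":
  Position 0: 'e' from first, 'h' from second => "eh"
  Position 1: 'e' from first, 'g' from second => "eg"
  Position 2: 'e' from first, 'g' from second => "eg"
Result: ehegeg

ehegeg


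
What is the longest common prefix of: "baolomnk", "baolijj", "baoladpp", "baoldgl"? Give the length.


Words: baolomnk, baolijj, baoladpp, baoldgl
  Position 0: all 'b' => match
  Position 1: all 'a' => match
  Position 2: all 'o' => match
  Position 3: all 'l' => match
  Position 4: ('o', 'i', 'a', 'd') => mismatch, stop
LCP = "baol" (length 4)

4


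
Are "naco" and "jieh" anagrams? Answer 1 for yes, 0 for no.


Strings: "naco", "jieh"
Sorted first:  acno
Sorted second: ehij
Differ at position 0: 'a' vs 'e' => not anagrams

0


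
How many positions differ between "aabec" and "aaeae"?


Comparing "aabec" and "aaeae" position by position:
  Position 0: 'a' vs 'a' => same
  Position 1: 'a' vs 'a' => same
  Position 2: 'b' vs 'e' => DIFFER
  Position 3: 'e' vs 'a' => DIFFER
  Position 4: 'c' vs 'e' => DIFFER
Positions that differ: 3

3


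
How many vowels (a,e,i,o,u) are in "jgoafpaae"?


Input: jgoafpaae
Checking each character:
  'j' at position 0: consonant
  'g' at position 1: consonant
  'o' at position 2: vowel (running total: 1)
  'a' at position 3: vowel (running total: 2)
  'f' at position 4: consonant
  'p' at position 5: consonant
  'a' at position 6: vowel (running total: 3)
  'a' at position 7: vowel (running total: 4)
  'e' at position 8: vowel (running total: 5)
Total vowels: 5

5


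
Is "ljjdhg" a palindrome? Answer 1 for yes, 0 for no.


Input: ljjdhg
Reversed: ghdjjl
  Compare pos 0 ('l') with pos 5 ('g'): MISMATCH
  Compare pos 1 ('j') with pos 4 ('h'): MISMATCH
  Compare pos 2 ('j') with pos 3 ('d'): MISMATCH
Result: not a palindrome

0


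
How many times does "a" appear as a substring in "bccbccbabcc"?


Searching for "a" in "bccbccbabcc"
Scanning each position:
  Position 0: "b" => no
  Position 1: "c" => no
  Position 2: "c" => no
  Position 3: "b" => no
  Position 4: "c" => no
  Position 5: "c" => no
  Position 6: "b" => no
  Position 7: "a" => MATCH
  Position 8: "b" => no
  Position 9: "c" => no
  Position 10: "c" => no
Total occurrences: 1

1


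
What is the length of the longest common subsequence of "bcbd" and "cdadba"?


LCS of "bcbd" and "cdadba"
DP table:
           c    d    a    d    b    a
      0    0    0    0    0    0    0
  b   0    0    0    0    0    1    1
  c   0    1    1    1    1    1    1
  b   0    1    1    1    1    2    2
  d   0    1    2    2    2    2    2
LCS length = dp[4][6] = 2

2


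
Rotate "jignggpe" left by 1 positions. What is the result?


Input: "jignggpe", rotate left by 1
First 1 characters: "j"
Remaining characters: "ignggpe"
Concatenate remaining + first: "ignggpe" + "j" = "ignggpej"

ignggpej


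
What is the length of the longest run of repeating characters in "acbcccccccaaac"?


Input: "acbcccccccaaac"
Scanning for longest run:
  Position 1 ('c'): new char, reset run to 1
  Position 2 ('b'): new char, reset run to 1
  Position 3 ('c'): new char, reset run to 1
  Position 4 ('c'): continues run of 'c', length=2
  Position 5 ('c'): continues run of 'c', length=3
  Position 6 ('c'): continues run of 'c', length=4
  Position 7 ('c'): continues run of 'c', length=5
  Position 8 ('c'): continues run of 'c', length=6
  Position 9 ('c'): continues run of 'c', length=7
  Position 10 ('a'): new char, reset run to 1
  Position 11 ('a'): continues run of 'a', length=2
  Position 12 ('a'): continues run of 'a', length=3
  Position 13 ('c'): new char, reset run to 1
Longest run: 'c' with length 7

7


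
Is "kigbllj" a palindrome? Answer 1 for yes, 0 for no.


Input: kigbllj
Reversed: jllbgik
  Compare pos 0 ('k') with pos 6 ('j'): MISMATCH
  Compare pos 1 ('i') with pos 5 ('l'): MISMATCH
  Compare pos 2 ('g') with pos 4 ('l'): MISMATCH
Result: not a palindrome

0


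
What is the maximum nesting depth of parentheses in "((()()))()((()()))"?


Input: "((()()))()((()()))"
Tracking depth:
  Position 0 '(': depth becomes 1
  Position 1 '(': depth becomes 2
  Position 2 '(': depth becomes 3
  Position 3 ')': depth becomes 2
  Position 4 '(': depth becomes 3
  Position 5 ')': depth becomes 2
  Position 6 ')': depth becomes 1
  Position 7 ')': depth becomes 0
  Position 8 '(': depth becomes 1
  Position 9 ')': depth becomes 0
  Position 10 '(': depth becomes 1
  Position 11 '(': depth becomes 2
  Position 12 '(': depth becomes 3
  Position 13 ')': depth becomes 2
  Position 14 '(': depth becomes 3
  Position 15 ')': depth becomes 2
  Position 16 ')': depth becomes 1
  Position 17 ')': depth becomes 0
Maximum depth reached: 3

3


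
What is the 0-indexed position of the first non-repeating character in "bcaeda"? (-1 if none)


Input: bcaeda
Character frequencies:
  'a': 2
  'b': 1
  'c': 1
  'd': 1
  'e': 1
Scanning left to right for freq == 1:
  Position 0 ('b'): unique! => answer = 0

0


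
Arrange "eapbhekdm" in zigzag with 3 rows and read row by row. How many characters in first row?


Zigzag "eapbhekdm" into 3 rows:
Placing characters:
  'e' => row 0
  'a' => row 1
  'p' => row 2
  'b' => row 1
  'h' => row 0
  'e' => row 1
  'k' => row 2
  'd' => row 1
  'm' => row 0
Rows:
  Row 0: "ehm"
  Row 1: "abed"
  Row 2: "pk"
First row length: 3

3


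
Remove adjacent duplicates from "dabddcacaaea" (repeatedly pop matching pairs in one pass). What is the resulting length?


Input: dabddcacaaea
Stack-based adjacent duplicate removal:
  Read 'd': push. Stack: d
  Read 'a': push. Stack: da
  Read 'b': push. Stack: dab
  Read 'd': push. Stack: dabd
  Read 'd': matches stack top 'd' => pop. Stack: dab
  Read 'c': push. Stack: dabc
  Read 'a': push. Stack: dabca
  Read 'c': push. Stack: dabcac
  Read 'a': push. Stack: dabcaca
  Read 'a': matches stack top 'a' => pop. Stack: dabcac
  Read 'e': push. Stack: dabcace
  Read 'a': push. Stack: dabcacea
Final stack: "dabcacea" (length 8)

8


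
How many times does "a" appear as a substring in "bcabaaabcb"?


Searching for "a" in "bcabaaabcb"
Scanning each position:
  Position 0: "b" => no
  Position 1: "c" => no
  Position 2: "a" => MATCH
  Position 3: "b" => no
  Position 4: "a" => MATCH
  Position 5: "a" => MATCH
  Position 6: "a" => MATCH
  Position 7: "b" => no
  Position 8: "c" => no
  Position 9: "b" => no
Total occurrences: 4

4


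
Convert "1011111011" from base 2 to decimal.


Input: "1011111011" in base 2
Positional expansion:
  Digit '1' (value 1) x 2^9 = 512
  Digit '0' (value 0) x 2^8 = 0
  Digit '1' (value 1) x 2^7 = 128
  Digit '1' (value 1) x 2^6 = 64
  Digit '1' (value 1) x 2^5 = 32
  Digit '1' (value 1) x 2^4 = 16
  Digit '1' (value 1) x 2^3 = 8
  Digit '0' (value 0) x 2^2 = 0
  Digit '1' (value 1) x 2^1 = 2
  Digit '1' (value 1) x 2^0 = 1
Sum = 763

763


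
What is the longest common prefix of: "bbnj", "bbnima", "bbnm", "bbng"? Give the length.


Words: bbnj, bbnima, bbnm, bbng
  Position 0: all 'b' => match
  Position 1: all 'b' => match
  Position 2: all 'n' => match
  Position 3: ('j', 'i', 'm', 'g') => mismatch, stop
LCP = "bbn" (length 3)

3


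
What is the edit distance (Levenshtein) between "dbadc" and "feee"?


Computing edit distance: "dbadc" -> "feee"
DP table:
           f    e    e    e
      0    1    2    3    4
  d   1    1    2    3    4
  b   2    2    2    3    4
  a   3    3    3    3    4
  d   4    4    4    4    4
  c   5    5    5    5    5
Edit distance = dp[5][4] = 5

5


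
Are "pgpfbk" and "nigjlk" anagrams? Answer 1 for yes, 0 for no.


Strings: "pgpfbk", "nigjlk"
Sorted first:  bfgkpp
Sorted second: gijkln
Differ at position 0: 'b' vs 'g' => not anagrams

0


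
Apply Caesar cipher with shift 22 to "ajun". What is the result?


Caesar cipher: shift "ajun" by 22
  'a' (pos 0) + 22 = pos 22 = 'w'
  'j' (pos 9) + 22 = pos 5 = 'f'
  'u' (pos 20) + 22 = pos 16 = 'q'
  'n' (pos 13) + 22 = pos 9 = 'j'
Result: wfqj

wfqj


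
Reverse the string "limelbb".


Input: limelbb
Reading characters right to left:
  Position 6: 'b'
  Position 5: 'b'
  Position 4: 'l'
  Position 3: 'e'
  Position 2: 'm'
  Position 1: 'i'
  Position 0: 'l'
Reversed: bblemil

bblemil


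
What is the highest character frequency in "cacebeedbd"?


Input: cacebeedbd
Character counts:
  'a': 1
  'b': 2
  'c': 2
  'd': 2
  'e': 3
Maximum frequency: 3

3


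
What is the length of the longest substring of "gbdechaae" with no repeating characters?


Input: "gbdechaae"
Sliding window (track last position of each char):
  Position 0 ('g'): window [0,0] length 1 -- new best
  Position 1 ('b'): window [0,1] length 2 -- new best
  Position 2 ('d'): window [0,2] length 3 -- new best
  Position 3 ('e'): window [0,3] length 4 -- new best
  Position 4 ('c'): window [0,4] length 5 -- new best
  Position 5 ('h'): window [0,5] length 6 -- new best
  Position 6 ('a'): window [0,6] length 7 -- new best
  Position 7 ('a'): repeat (last at 6), move window start to 7
  Position 7 ('a'): window [7,7] length 1
  Position 8 ('e'): window [7,8] length 2
Longest substring with no repeats: "gbdecha" with length 7

7


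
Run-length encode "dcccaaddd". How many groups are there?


Input: dcccaaddd
Scanning for consecutive runs:
  Group 1: 'd' x 1 (positions 0-0)
  Group 2: 'c' x 3 (positions 1-3)
  Group 3: 'a' x 2 (positions 4-5)
  Group 4: 'd' x 3 (positions 6-8)
Total groups: 4

4


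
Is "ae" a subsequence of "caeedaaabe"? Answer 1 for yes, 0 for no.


Check if "ae" is a subsequence of "caeedaaabe"
Greedy scan:
  Position 0 ('c'): no match needed
  Position 1 ('a'): matches sub[0] = 'a'
  Position 2 ('e'): matches sub[1] = 'e'
  Position 3 ('e'): no match needed
  Position 4 ('d'): no match needed
  Position 5 ('a'): no match needed
  Position 6 ('a'): no match needed
  Position 7 ('a'): no match needed
  Position 8 ('b'): no match needed
  Position 9 ('e'): no match needed
All 2 characters matched => is a subsequence

1


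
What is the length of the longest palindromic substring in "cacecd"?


Input: "cacecd"
Checking substrings for palindromes:
  [0:3] "cac" (len 3) => palindrome
  [2:5] "cec" (len 3) => palindrome
Longest palindromic substring: "cac" with length 3

3


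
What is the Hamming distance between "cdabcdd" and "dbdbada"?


Comparing "cdabcdd" and "dbdbada" position by position:
  Position 0: 'c' vs 'd' => differ
  Position 1: 'd' vs 'b' => differ
  Position 2: 'a' vs 'd' => differ
  Position 3: 'b' vs 'b' => same
  Position 4: 'c' vs 'a' => differ
  Position 5: 'd' vs 'd' => same
  Position 6: 'd' vs 'a' => differ
Total differences (Hamming distance): 5

5


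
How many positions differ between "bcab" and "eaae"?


Comparing "bcab" and "eaae" position by position:
  Position 0: 'b' vs 'e' => DIFFER
  Position 1: 'c' vs 'a' => DIFFER
  Position 2: 'a' vs 'a' => same
  Position 3: 'b' vs 'e' => DIFFER
Positions that differ: 3

3


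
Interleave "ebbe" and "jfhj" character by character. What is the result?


Interleaving "ebbe" and "jfhj":
  Position 0: 'e' from first, 'j' from second => "ej"
  Position 1: 'b' from first, 'f' from second => "bf"
  Position 2: 'b' from first, 'h' from second => "bh"
  Position 3: 'e' from first, 'j' from second => "ej"
Result: ejbfbhej

ejbfbhej


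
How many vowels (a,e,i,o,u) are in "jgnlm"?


Input: jgnlm
Checking each character:
  'j' at position 0: consonant
  'g' at position 1: consonant
  'n' at position 2: consonant
  'l' at position 3: consonant
  'm' at position 4: consonant
Total vowels: 0

0


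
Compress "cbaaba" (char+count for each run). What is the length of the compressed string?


Input: cbaaba
Runs:
  'c' x 1 => "c1"
  'b' x 1 => "b1"
  'a' x 2 => "a2"
  'b' x 1 => "b1"
  'a' x 1 => "a1"
Compressed: "c1b1a2b1a1"
Compressed length: 10

10


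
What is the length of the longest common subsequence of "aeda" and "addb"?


LCS of "aeda" and "addb"
DP table:
           a    d    d    b
      0    0    0    0    0
  a   0    1    1    1    1
  e   0    1    1    1    1
  d   0    1    2    2    2
  a   0    1    2    2    2
LCS length = dp[4][4] = 2

2


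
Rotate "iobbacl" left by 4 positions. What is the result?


Input: "iobbacl", rotate left by 4
First 4 characters: "iobb"
Remaining characters: "acl"
Concatenate remaining + first: "acl" + "iobb" = "acliobb"

acliobb


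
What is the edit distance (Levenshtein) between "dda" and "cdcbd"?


Computing edit distance: "dda" -> "cdcbd"
DP table:
           c    d    c    b    d
      0    1    2    3    4    5
  d   1    1    1    2    3    4
  d   2    2    1    2    3    3
  a   3    3    2    2    3    4
Edit distance = dp[3][5] = 4

4


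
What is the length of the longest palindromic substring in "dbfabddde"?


Input: "dbfabddde"
Checking substrings for palindromes:
  [5:8] "ddd" (len 3) => palindrome
  [5:7] "dd" (len 2) => palindrome
  [6:8] "dd" (len 2) => palindrome
Longest palindromic substring: "ddd" with length 3

3


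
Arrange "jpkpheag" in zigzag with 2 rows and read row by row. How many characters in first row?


Zigzag "jpkpheag" into 2 rows:
Placing characters:
  'j' => row 0
  'p' => row 1
  'k' => row 0
  'p' => row 1
  'h' => row 0
  'e' => row 1
  'a' => row 0
  'g' => row 1
Rows:
  Row 0: "jkha"
  Row 1: "ppeg"
First row length: 4

4


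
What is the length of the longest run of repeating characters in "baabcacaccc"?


Input: "baabcacaccc"
Scanning for longest run:
  Position 1 ('a'): new char, reset run to 1
  Position 2 ('a'): continues run of 'a', length=2
  Position 3 ('b'): new char, reset run to 1
  Position 4 ('c'): new char, reset run to 1
  Position 5 ('a'): new char, reset run to 1
  Position 6 ('c'): new char, reset run to 1
  Position 7 ('a'): new char, reset run to 1
  Position 8 ('c'): new char, reset run to 1
  Position 9 ('c'): continues run of 'c', length=2
  Position 10 ('c'): continues run of 'c', length=3
Longest run: 'c' with length 3

3


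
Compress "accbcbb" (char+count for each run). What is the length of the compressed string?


Input: accbcbb
Runs:
  'a' x 1 => "a1"
  'c' x 2 => "c2"
  'b' x 1 => "b1"
  'c' x 1 => "c1"
  'b' x 2 => "b2"
Compressed: "a1c2b1c1b2"
Compressed length: 10

10


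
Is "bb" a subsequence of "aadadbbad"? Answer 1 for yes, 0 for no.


Check if "bb" is a subsequence of "aadadbbad"
Greedy scan:
  Position 0 ('a'): no match needed
  Position 1 ('a'): no match needed
  Position 2 ('d'): no match needed
  Position 3 ('a'): no match needed
  Position 4 ('d'): no match needed
  Position 5 ('b'): matches sub[0] = 'b'
  Position 6 ('b'): matches sub[1] = 'b'
  Position 7 ('a'): no match needed
  Position 8 ('d'): no match needed
All 2 characters matched => is a subsequence

1


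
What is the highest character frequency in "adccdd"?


Input: adccdd
Character counts:
  'a': 1
  'c': 2
  'd': 3
Maximum frequency: 3

3


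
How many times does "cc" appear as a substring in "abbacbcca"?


Searching for "cc" in "abbacbcca"
Scanning each position:
  Position 0: "ab" => no
  Position 1: "bb" => no
  Position 2: "ba" => no
  Position 3: "ac" => no
  Position 4: "cb" => no
  Position 5: "bc" => no
  Position 6: "cc" => MATCH
  Position 7: "ca" => no
Total occurrences: 1

1


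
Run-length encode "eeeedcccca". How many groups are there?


Input: eeeedcccca
Scanning for consecutive runs:
  Group 1: 'e' x 4 (positions 0-3)
  Group 2: 'd' x 1 (positions 4-4)
  Group 3: 'c' x 4 (positions 5-8)
  Group 4: 'a' x 1 (positions 9-9)
Total groups: 4

4


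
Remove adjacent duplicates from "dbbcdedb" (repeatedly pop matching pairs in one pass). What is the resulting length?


Input: dbbcdedb
Stack-based adjacent duplicate removal:
  Read 'd': push. Stack: d
  Read 'b': push. Stack: db
  Read 'b': matches stack top 'b' => pop. Stack: d
  Read 'c': push. Stack: dc
  Read 'd': push. Stack: dcd
  Read 'e': push. Stack: dcde
  Read 'd': push. Stack: dcded
  Read 'b': push. Stack: dcdedb
Final stack: "dcdedb" (length 6)

6


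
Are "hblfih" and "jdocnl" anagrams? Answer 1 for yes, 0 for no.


Strings: "hblfih", "jdocnl"
Sorted first:  bfhhil
Sorted second: cdjlno
Differ at position 0: 'b' vs 'c' => not anagrams

0


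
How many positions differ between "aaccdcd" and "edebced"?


Comparing "aaccdcd" and "edebced" position by position:
  Position 0: 'a' vs 'e' => DIFFER
  Position 1: 'a' vs 'd' => DIFFER
  Position 2: 'c' vs 'e' => DIFFER
  Position 3: 'c' vs 'b' => DIFFER
  Position 4: 'd' vs 'c' => DIFFER
  Position 5: 'c' vs 'e' => DIFFER
  Position 6: 'd' vs 'd' => same
Positions that differ: 6

6


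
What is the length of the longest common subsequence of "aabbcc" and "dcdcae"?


LCS of "aabbcc" and "dcdcae"
DP table:
           d    c    d    c    a    e
      0    0    0    0    0    0    0
  a   0    0    0    0    0    1    1
  a   0    0    0    0    0    1    1
  b   0    0    0    0    0    1    1
  b   0    0    0    0    0    1    1
  c   0    0    1    1    1    1    1
  c   0    0    1    1    2    2    2
LCS length = dp[6][6] = 2

2


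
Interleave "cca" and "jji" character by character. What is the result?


Interleaving "cca" and "jji":
  Position 0: 'c' from first, 'j' from second => "cj"
  Position 1: 'c' from first, 'j' from second => "cj"
  Position 2: 'a' from first, 'i' from second => "ai"
Result: cjcjai

cjcjai


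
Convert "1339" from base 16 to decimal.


Input: "1339" in base 16
Positional expansion:
  Digit '1' (value 1) x 16^3 = 4096
  Digit '3' (value 3) x 16^2 = 768
  Digit '3' (value 3) x 16^1 = 48
  Digit '9' (value 9) x 16^0 = 9
Sum = 4921

4921


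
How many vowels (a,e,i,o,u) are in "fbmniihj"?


Input: fbmniihj
Checking each character:
  'f' at position 0: consonant
  'b' at position 1: consonant
  'm' at position 2: consonant
  'n' at position 3: consonant
  'i' at position 4: vowel (running total: 1)
  'i' at position 5: vowel (running total: 2)
  'h' at position 6: consonant
  'j' at position 7: consonant
Total vowels: 2

2


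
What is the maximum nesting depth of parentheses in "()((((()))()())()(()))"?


Input: "()((((()))()())()(()))"
Tracking depth:
  Position 0 '(': depth becomes 1
  Position 1 ')': depth becomes 0
  Position 2 '(': depth becomes 1
  Position 3 '(': depth becomes 2
  Position 4 '(': depth becomes 3
  Position 5 '(': depth becomes 4
  Position 6 '(': depth becomes 5
  Position 7 ')': depth becomes 4
  Position 8 ')': depth becomes 3
  Position 9 ')': depth becomes 2
  Position 10 '(': depth becomes 3
  Position 11 ')': depth becomes 2
  Position 12 '(': depth becomes 3
  Position 13 ')': depth becomes 2
  Position 14 ')': depth becomes 1
  Position 15 '(': depth becomes 2
  Position 16 ')': depth becomes 1
  Position 17 '(': depth becomes 2
  Position 18 '(': depth becomes 3
  Position 19 ')': depth becomes 2
  Position 20 ')': depth becomes 1
  Position 21 ')': depth becomes 0
Maximum depth reached: 5

5


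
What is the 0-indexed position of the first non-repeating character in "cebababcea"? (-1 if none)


Input: cebababcea
Character frequencies:
  'a': 3
  'b': 3
  'c': 2
  'e': 2
Scanning left to right for freq == 1:
  Position 0 ('c'): freq=2, skip
  Position 1 ('e'): freq=2, skip
  Position 2 ('b'): freq=3, skip
  Position 3 ('a'): freq=3, skip
  Position 4 ('b'): freq=3, skip
  Position 5 ('a'): freq=3, skip
  Position 6 ('b'): freq=3, skip
  Position 7 ('c'): freq=2, skip
  Position 8 ('e'): freq=2, skip
  Position 9 ('a'): freq=3, skip
  No unique character found => answer = -1

-1


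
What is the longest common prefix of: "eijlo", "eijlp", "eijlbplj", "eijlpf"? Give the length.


Words: eijlo, eijlp, eijlbplj, eijlpf
  Position 0: all 'e' => match
  Position 1: all 'i' => match
  Position 2: all 'j' => match
  Position 3: all 'l' => match
  Position 4: ('o', 'p', 'b', 'p') => mismatch, stop
LCP = "eijl" (length 4)

4


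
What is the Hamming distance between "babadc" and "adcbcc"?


Comparing "babadc" and "adcbcc" position by position:
  Position 0: 'b' vs 'a' => differ
  Position 1: 'a' vs 'd' => differ
  Position 2: 'b' vs 'c' => differ
  Position 3: 'a' vs 'b' => differ
  Position 4: 'd' vs 'c' => differ
  Position 5: 'c' vs 'c' => same
Total differences (Hamming distance): 5

5


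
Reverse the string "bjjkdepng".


Input: bjjkdepng
Reading characters right to left:
  Position 8: 'g'
  Position 7: 'n'
  Position 6: 'p'
  Position 5: 'e'
  Position 4: 'd'
  Position 3: 'k'
  Position 2: 'j'
  Position 1: 'j'
  Position 0: 'b'
Reversed: gnpedkjjb

gnpedkjjb


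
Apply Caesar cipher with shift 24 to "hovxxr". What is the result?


Caesar cipher: shift "hovxxr" by 24
  'h' (pos 7) + 24 = pos 5 = 'f'
  'o' (pos 14) + 24 = pos 12 = 'm'
  'v' (pos 21) + 24 = pos 19 = 't'
  'x' (pos 23) + 24 = pos 21 = 'v'
  'x' (pos 23) + 24 = pos 21 = 'v'
  'r' (pos 17) + 24 = pos 15 = 'p'
Result: fmtvvp

fmtvvp


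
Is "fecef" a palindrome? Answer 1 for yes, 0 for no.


Input: fecef
Reversed: fecef
  Compare pos 0 ('f') with pos 4 ('f'): match
  Compare pos 1 ('e') with pos 3 ('e'): match
Result: palindrome

1


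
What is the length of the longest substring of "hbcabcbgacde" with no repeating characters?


Input: "hbcabcbgacde"
Sliding window (track last position of each char):
  Position 0 ('h'): window [0,0] length 1 -- new best
  Position 1 ('b'): window [0,1] length 2 -- new best
  Position 2 ('c'): window [0,2] length 3 -- new best
  Position 3 ('a'): window [0,3] length 4 -- new best
  Position 4 ('b'): repeat (last at 1), move window start to 2
  Position 4 ('b'): window [2,4] length 3
  Position 5 ('c'): repeat (last at 2), move window start to 3
  Position 5 ('c'): window [3,5] length 3
  Position 6 ('b'): repeat (last at 4), move window start to 5
  Position 6 ('b'): window [5,6] length 2
  Position 7 ('g'): window [5,7] length 3
  Position 8 ('a'): window [5,8] length 4
  Position 9 ('c'): repeat (last at 5), move window start to 6
  Position 9 ('c'): window [6,9] length 4
  Position 10 ('d'): window [6,10] length 5 -- new best
  Position 11 ('e'): window [6,11] length 6 -- new best
Longest substring with no repeats: "bgacde" with length 6

6


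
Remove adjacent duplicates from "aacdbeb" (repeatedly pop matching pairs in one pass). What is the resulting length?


Input: aacdbeb
Stack-based adjacent duplicate removal:
  Read 'a': push. Stack: a
  Read 'a': matches stack top 'a' => pop. Stack: (empty)
  Read 'c': push. Stack: c
  Read 'd': push. Stack: cd
  Read 'b': push. Stack: cdb
  Read 'e': push. Stack: cdbe
  Read 'b': push. Stack: cdbeb
Final stack: "cdbeb" (length 5)

5


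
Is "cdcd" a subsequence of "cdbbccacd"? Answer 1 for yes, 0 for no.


Check if "cdcd" is a subsequence of "cdbbccacd"
Greedy scan:
  Position 0 ('c'): matches sub[0] = 'c'
  Position 1 ('d'): matches sub[1] = 'd'
  Position 2 ('b'): no match needed
  Position 3 ('b'): no match needed
  Position 4 ('c'): matches sub[2] = 'c'
  Position 5 ('c'): no match needed
  Position 6 ('a'): no match needed
  Position 7 ('c'): no match needed
  Position 8 ('d'): matches sub[3] = 'd'
All 4 characters matched => is a subsequence

1


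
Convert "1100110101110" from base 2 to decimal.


Input: "1100110101110" in base 2
Positional expansion:
  Digit '1' (value 1) x 2^12 = 4096
  Digit '1' (value 1) x 2^11 = 2048
  Digit '0' (value 0) x 2^10 = 0
  Digit '0' (value 0) x 2^9 = 0
  Digit '1' (value 1) x 2^8 = 256
  Digit '1' (value 1) x 2^7 = 128
  Digit '0' (value 0) x 2^6 = 0
  Digit '1' (value 1) x 2^5 = 32
  Digit '0' (value 0) x 2^4 = 0
  Digit '1' (value 1) x 2^3 = 8
  Digit '1' (value 1) x 2^2 = 4
  Digit '1' (value 1) x 2^1 = 2
  Digit '0' (value 0) x 2^0 = 0
Sum = 6574

6574


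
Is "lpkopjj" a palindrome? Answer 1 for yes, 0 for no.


Input: lpkopjj
Reversed: jjpokpl
  Compare pos 0 ('l') with pos 6 ('j'): MISMATCH
  Compare pos 1 ('p') with pos 5 ('j'): MISMATCH
  Compare pos 2 ('k') with pos 4 ('p'): MISMATCH
Result: not a palindrome

0


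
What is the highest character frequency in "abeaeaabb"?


Input: abeaeaabb
Character counts:
  'a': 4
  'b': 3
  'e': 2
Maximum frequency: 4

4


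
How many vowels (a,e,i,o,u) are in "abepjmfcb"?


Input: abepjmfcb
Checking each character:
  'a' at position 0: vowel (running total: 1)
  'b' at position 1: consonant
  'e' at position 2: vowel (running total: 2)
  'p' at position 3: consonant
  'j' at position 4: consonant
  'm' at position 5: consonant
  'f' at position 6: consonant
  'c' at position 7: consonant
  'b' at position 8: consonant
Total vowels: 2

2


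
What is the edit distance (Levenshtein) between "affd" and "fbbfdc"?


Computing edit distance: "affd" -> "fbbfdc"
DP table:
           f    b    b    f    d    c
      0    1    2    3    4    5    6
  a   1    1    2    3    4    5    6
  f   2    1    2    3    3    4    5
  f   3    2    2    3    3    4    5
  d   4    3    3    3    4    3    4
Edit distance = dp[4][6] = 4

4


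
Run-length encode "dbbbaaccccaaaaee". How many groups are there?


Input: dbbbaaccccaaaaee
Scanning for consecutive runs:
  Group 1: 'd' x 1 (positions 0-0)
  Group 2: 'b' x 3 (positions 1-3)
  Group 3: 'a' x 2 (positions 4-5)
  Group 4: 'c' x 4 (positions 6-9)
  Group 5: 'a' x 4 (positions 10-13)
  Group 6: 'e' x 2 (positions 14-15)
Total groups: 6

6


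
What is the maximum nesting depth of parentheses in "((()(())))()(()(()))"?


Input: "((()(())))()(()(()))"
Tracking depth:
  Position 0 '(': depth becomes 1
  Position 1 '(': depth becomes 2
  Position 2 '(': depth becomes 3
  Position 3 ')': depth becomes 2
  Position 4 '(': depth becomes 3
  Position 5 '(': depth becomes 4
  Position 6 ')': depth becomes 3
  Position 7 ')': depth becomes 2
  Position 8 ')': depth becomes 1
  Position 9 ')': depth becomes 0
  Position 10 '(': depth becomes 1
  Position 11 ')': depth becomes 0
  Position 12 '(': depth becomes 1
  Position 13 '(': depth becomes 2
  Position 14 ')': depth becomes 1
  Position 15 '(': depth becomes 2
  Position 16 '(': depth becomes 3
  Position 17 ')': depth becomes 2
  Position 18 ')': depth becomes 1
  Position 19 ')': depth becomes 0
Maximum depth reached: 4

4


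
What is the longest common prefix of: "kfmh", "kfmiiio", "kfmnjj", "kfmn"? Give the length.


Words: kfmh, kfmiiio, kfmnjj, kfmn
  Position 0: all 'k' => match
  Position 1: all 'f' => match
  Position 2: all 'm' => match
  Position 3: ('h', 'i', 'n', 'n') => mismatch, stop
LCP = "kfm" (length 3)

3


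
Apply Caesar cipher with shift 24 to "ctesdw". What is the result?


Caesar cipher: shift "ctesdw" by 24
  'c' (pos 2) + 24 = pos 0 = 'a'
  't' (pos 19) + 24 = pos 17 = 'r'
  'e' (pos 4) + 24 = pos 2 = 'c'
  's' (pos 18) + 24 = pos 16 = 'q'
  'd' (pos 3) + 24 = pos 1 = 'b'
  'w' (pos 22) + 24 = pos 20 = 'u'
Result: arcqbu

arcqbu


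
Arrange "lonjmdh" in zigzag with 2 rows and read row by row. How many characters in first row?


Zigzag "lonjmdh" into 2 rows:
Placing characters:
  'l' => row 0
  'o' => row 1
  'n' => row 0
  'j' => row 1
  'm' => row 0
  'd' => row 1
  'h' => row 0
Rows:
  Row 0: "lnmh"
  Row 1: "ojd"
First row length: 4

4


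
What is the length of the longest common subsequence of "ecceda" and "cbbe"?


LCS of "ecceda" and "cbbe"
DP table:
           c    b    b    e
      0    0    0    0    0
  e   0    0    0    0    1
  c   0    1    1    1    1
  c   0    1    1    1    1
  e   0    1    1    1    2
  d   0    1    1    1    2
  a   0    1    1    1    2
LCS length = dp[6][4] = 2

2


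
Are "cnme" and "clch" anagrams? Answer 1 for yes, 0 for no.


Strings: "cnme", "clch"
Sorted first:  cemn
Sorted second: cchl
Differ at position 1: 'e' vs 'c' => not anagrams

0


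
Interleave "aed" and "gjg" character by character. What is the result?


Interleaving "aed" and "gjg":
  Position 0: 'a' from first, 'g' from second => "ag"
  Position 1: 'e' from first, 'j' from second => "ej"
  Position 2: 'd' from first, 'g' from second => "dg"
Result: agejdg

agejdg


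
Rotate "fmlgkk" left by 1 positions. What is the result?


Input: "fmlgkk", rotate left by 1
First 1 characters: "f"
Remaining characters: "mlgkk"
Concatenate remaining + first: "mlgkk" + "f" = "mlgkkf"

mlgkkf


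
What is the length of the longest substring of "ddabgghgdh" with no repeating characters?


Input: "ddabgghgdh"
Sliding window (track last position of each char):
  Position 0 ('d'): window [0,0] length 1 -- new best
  Position 1 ('d'): repeat (last at 0), move window start to 1
  Position 1 ('d'): window [1,1] length 1
  Position 2 ('a'): window [1,2] length 2 -- new best
  Position 3 ('b'): window [1,3] length 3 -- new best
  Position 4 ('g'): window [1,4] length 4 -- new best
  Position 5 ('g'): repeat (last at 4), move window start to 5
  Position 5 ('g'): window [5,5] length 1
  Position 6 ('h'): window [5,6] length 2
  Position 7 ('g'): repeat (last at 5), move window start to 6
  Position 7 ('g'): window [6,7] length 2
  Position 8 ('d'): window [6,8] length 3
  Position 9 ('h'): repeat (last at 6), move window start to 7
  Position 9 ('h'): window [7,9] length 3
Longest substring with no repeats: "dabg" with length 4

4


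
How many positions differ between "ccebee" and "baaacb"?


Comparing "ccebee" and "baaacb" position by position:
  Position 0: 'c' vs 'b' => DIFFER
  Position 1: 'c' vs 'a' => DIFFER
  Position 2: 'e' vs 'a' => DIFFER
  Position 3: 'b' vs 'a' => DIFFER
  Position 4: 'e' vs 'c' => DIFFER
  Position 5: 'e' vs 'b' => DIFFER
Positions that differ: 6

6
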